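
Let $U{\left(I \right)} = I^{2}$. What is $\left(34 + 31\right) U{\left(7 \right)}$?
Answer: $3185$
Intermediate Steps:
$\left(34 + 31\right) U{\left(7 \right)} = \left(34 + 31\right) 7^{2} = 65 \cdot 49 = 3185$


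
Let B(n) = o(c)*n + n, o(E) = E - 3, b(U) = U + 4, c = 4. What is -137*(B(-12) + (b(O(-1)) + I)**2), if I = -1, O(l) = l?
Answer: 2740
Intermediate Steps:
b(U) = 4 + U
o(E) = -3 + E
B(n) = 2*n (B(n) = (-3 + 4)*n + n = 1*n + n = n + n = 2*n)
-137*(B(-12) + (b(O(-1)) + I)**2) = -137*(2*(-12) + ((4 - 1) - 1)**2) = -137*(-24 + (3 - 1)**2) = -137*(-24 + 2**2) = -137*(-24 + 4) = -137*(-20) = 2740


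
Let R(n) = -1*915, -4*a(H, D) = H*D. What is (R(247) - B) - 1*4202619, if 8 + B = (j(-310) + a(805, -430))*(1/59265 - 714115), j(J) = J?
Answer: 243271555306063/3951 ≈ 6.1572e+10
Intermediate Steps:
a(H, D) = -D*H/4 (a(H, D) = -H*D/4 = -D*H/4)
R(n) = -915
B = -243288163468897/3951 (B = -8 + (-310 - 1/4*(-430)*805)*(1/59265 - 714115) = -8 + (-310 + 173075/2)*(1/59265 - 714115) = -8 + (172455/2)*(-42322025474/59265) = -8 - 243288163437289/3951 = -243288163468897/3951 ≈ -6.1576e+10)
(R(247) - B) - 1*4202619 = (-915 - 1*(-243288163468897/3951)) - 1*4202619 = (-915 + 243288163468897/3951) - 4202619 = 243288159853732/3951 - 4202619 = 243271555306063/3951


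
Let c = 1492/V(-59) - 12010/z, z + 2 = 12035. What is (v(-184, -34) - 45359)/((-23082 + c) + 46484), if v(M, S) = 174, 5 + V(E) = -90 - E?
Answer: -36247407/18739037 ≈ -1.9343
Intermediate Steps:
z = 12033 (z = -2 + 12035 = 12033)
V(E) = -95 - E (V(E) = -5 + (-90 - E) = -95 - E)
c = -170237/4011 (c = 1492/(-95 - 1*(-59)) - 12010/12033 = 1492/(-95 + 59) - 12010*1/12033 = 1492/(-36) - 12010/12033 = 1492*(-1/36) - 12010/12033 = -373/9 - 12010/12033 = -170237/4011 ≈ -42.443)
(v(-184, -34) - 45359)/((-23082 + c) + 46484) = (174 - 45359)/((-23082 - 170237/4011) + 46484) = -45185/(-92752139/4011 + 46484) = -45185/93695185/4011 = -45185*4011/93695185 = -36247407/18739037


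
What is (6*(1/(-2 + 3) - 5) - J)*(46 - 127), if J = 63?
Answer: 7047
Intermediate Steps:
(6*(1/(-2 + 3) - 5) - J)*(46 - 127) = (6*(1/(-2 + 3) - 5) - 1*63)*(46 - 127) = (6*(1/1 - 5) - 63)*(-81) = (6*(1 - 5) - 63)*(-81) = (6*(-4) - 63)*(-81) = (-24 - 63)*(-81) = -87*(-81) = 7047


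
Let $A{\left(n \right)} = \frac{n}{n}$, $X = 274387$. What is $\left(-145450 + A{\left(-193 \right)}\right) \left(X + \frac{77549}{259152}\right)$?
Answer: $- \frac{3447530006295159}{86384} \approx -3.9909 \cdot 10^{10}$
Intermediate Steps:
$A{\left(n \right)} = 1$
$\left(-145450 + A{\left(-193 \right)}\right) \left(X + \frac{77549}{259152}\right) = \left(-145450 + 1\right) \left(274387 + \frac{77549}{259152}\right) = - 145449 \left(274387 + 77549 \cdot \frac{1}{259152}\right) = - 145449 \left(274387 + \frac{77549}{259152}\right) = \left(-145449\right) \frac{71108017373}{259152} = - \frac{3447530006295159}{86384}$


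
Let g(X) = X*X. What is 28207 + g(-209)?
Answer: 71888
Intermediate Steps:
g(X) = X²
28207 + g(-209) = 28207 + (-209)² = 28207 + 43681 = 71888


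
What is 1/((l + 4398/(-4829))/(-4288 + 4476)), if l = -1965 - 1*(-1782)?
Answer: -907852/888105 ≈ -1.0222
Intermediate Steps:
l = -183 (l = -1965 + 1782 = -183)
1/((l + 4398/(-4829))/(-4288 + 4476)) = 1/((-183 + 4398/(-4829))/(-4288 + 4476)) = 1/((-183 + 4398*(-1/4829))/188) = 1/((-183 - 4398/4829)*(1/188)) = 1/(-888105/4829*1/188) = 1/(-888105/907852) = -907852/888105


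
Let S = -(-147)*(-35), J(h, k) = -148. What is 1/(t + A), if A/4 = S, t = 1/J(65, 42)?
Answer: -148/3045841 ≈ -4.8591e-5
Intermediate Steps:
S = -5145 (S = -1*5145 = -5145)
t = -1/148 (t = 1/(-148) = -1/148 ≈ -0.0067568)
A = -20580 (A = 4*(-5145) = -20580)
1/(t + A) = 1/(-1/148 - 20580) = 1/(-3045841/148) = -148/3045841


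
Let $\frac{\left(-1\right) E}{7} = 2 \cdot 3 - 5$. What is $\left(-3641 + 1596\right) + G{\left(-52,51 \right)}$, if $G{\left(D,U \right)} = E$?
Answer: $-2052$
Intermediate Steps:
$E = -7$ ($E = - 7 \left(2 \cdot 3 - 5\right) = - 7 \left(6 - 5\right) = \left(-7\right) 1 = -7$)
$G{\left(D,U \right)} = -7$
$\left(-3641 + 1596\right) + G{\left(-52,51 \right)} = \left(-3641 + 1596\right) - 7 = -2045 - 7 = -2052$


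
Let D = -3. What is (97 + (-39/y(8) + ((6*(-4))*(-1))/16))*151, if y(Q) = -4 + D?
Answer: 220007/14 ≈ 15715.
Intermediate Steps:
y(Q) = -7 (y(Q) = -4 - 3 = -7)
(97 + (-39/y(8) + ((6*(-4))*(-1))/16))*151 = (97 + (-39/(-7) + ((6*(-4))*(-1))/16))*151 = (97 + (-39*(-1/7) - 24*(-1)*(1/16)))*151 = (97 + (39/7 + 24*(1/16)))*151 = (97 + (39/7 + 3/2))*151 = (97 + 99/14)*151 = (1457/14)*151 = 220007/14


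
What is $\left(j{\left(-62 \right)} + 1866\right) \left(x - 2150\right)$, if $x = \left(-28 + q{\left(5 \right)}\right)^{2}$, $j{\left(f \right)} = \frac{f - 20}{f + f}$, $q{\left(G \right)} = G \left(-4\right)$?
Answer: $\frac{8911441}{31} \approx 2.8747 \cdot 10^{5}$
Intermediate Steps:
$q{\left(G \right)} = - 4 G$
$j{\left(f \right)} = \frac{-20 + f}{2 f}$
$x = 2304$ ($x = \left(-28 - 20\right)^{2} = \left(-48\right)^{2} = 2304$)
$\left(j{\left(-62 \right)} + 1866\right) \left(x - 2150\right) = \left(\frac{-20 - 62}{2 \left(-62\right)} + 1866\right) \left(2304 - 2150\right) = \left(\frac{1}{2} \left(- \frac{1}{62}\right) \left(-82\right) + 1866\right) 154 = \left(\frac{41}{62} + 1866\right) 154 = \frac{115733}{62} \cdot 154 = \frac{8911441}{31}$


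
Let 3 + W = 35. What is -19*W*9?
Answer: -5472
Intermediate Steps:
W = 32 (W = -3 + 35 = 32)
-19*W*9 = -19*32*9 = -608*9 = -5472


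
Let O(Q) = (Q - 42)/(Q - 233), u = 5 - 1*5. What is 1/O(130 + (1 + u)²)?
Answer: -102/89 ≈ -1.1461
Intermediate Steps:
u = 0 (u = 5 - 5 = 0)
O(Q) = (-42 + Q)/(-233 + Q)
1/O(130 + (1 + u)²) = 1/((-42 + (130 + (1 + 0)²))/(-233 + (130 + (1 + 0)²))) = 1/((-42 + (130 + 1²))/(-233 + (130 + 1²))) = 1/((-42 + (130 + 1))/(-233 + (130 + 1))) = 1/((-42 + 131)/(-233 + 131)) = 1/(89/(-102)) = 1/(-1/102*89) = 1/(-89/102) = -102/89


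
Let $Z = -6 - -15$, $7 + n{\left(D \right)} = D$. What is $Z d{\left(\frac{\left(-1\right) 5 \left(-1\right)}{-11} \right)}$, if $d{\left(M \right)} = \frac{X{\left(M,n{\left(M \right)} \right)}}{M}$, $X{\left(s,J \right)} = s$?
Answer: $9$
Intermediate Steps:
$n{\left(D \right)} = -7 + D$
$d{\left(M \right)} = 1$ ($d{\left(M \right)} = \frac{M}{M} = 1$)
$Z = 9$ ($Z = -6 + 15 = 9$)
$Z d{\left(\frac{\left(-1\right) 5 \left(-1\right)}{-11} \right)} = 9 \cdot 1 = 9$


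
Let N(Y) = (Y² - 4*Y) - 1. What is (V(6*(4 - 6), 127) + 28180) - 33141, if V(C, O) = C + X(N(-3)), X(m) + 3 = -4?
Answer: -4980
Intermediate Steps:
N(Y) = -1 + Y² - 4*Y
X(m) = -7 (X(m) = -3 - 4 = -7)
V(C, O) = -7 + C (V(C, O) = C - 7 = -7 + C)
(V(6*(4 - 6), 127) + 28180) - 33141 = ((-7 + 6*(4 - 6)) + 28180) - 33141 = ((-7 + 6*(-2)) + 28180) - 33141 = ((-7 - 12) + 28180) - 33141 = (-19 + 28180) - 33141 = 28161 - 33141 = -4980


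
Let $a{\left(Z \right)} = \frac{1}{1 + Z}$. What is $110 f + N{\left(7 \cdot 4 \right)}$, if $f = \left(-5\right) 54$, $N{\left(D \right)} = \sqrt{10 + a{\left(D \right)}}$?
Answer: $-29700 + \frac{\sqrt{8439}}{29} \approx -29697.0$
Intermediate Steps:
$N{\left(D \right)} = \sqrt{10 + \frac{1}{1 + D}}$
$f = -270$
$110 f + N{\left(7 \cdot 4 \right)} = 110 \left(-270\right) + \sqrt{\frac{11 + 10 \cdot 7 \cdot 4}{1 + 7 \cdot 4}} = -29700 + \sqrt{\frac{11 + 10 \cdot 28}{1 + 28}} = -29700 + \sqrt{\frac{11 + 280}{29}} = -29700 + \sqrt{\frac{1}{29} \cdot 291} = -29700 + \sqrt{\frac{291}{29}} = -29700 + \frac{\sqrt{8439}}{29}$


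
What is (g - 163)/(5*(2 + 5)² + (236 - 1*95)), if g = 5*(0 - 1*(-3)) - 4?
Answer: -76/193 ≈ -0.39378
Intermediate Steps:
g = 11 (g = 5*(0 + 3) - 4 = 5*3 - 4 = 15 - 4 = 11)
(g - 163)/(5*(2 + 5)² + (236 - 1*95)) = (11 - 163)/(5*(2 + 5)² + (236 - 1*95)) = -152/(5*7² + (236 - 95)) = -152/(5*49 + 141) = -152/(245 + 141) = -152/386 = -152*1/386 = -76/193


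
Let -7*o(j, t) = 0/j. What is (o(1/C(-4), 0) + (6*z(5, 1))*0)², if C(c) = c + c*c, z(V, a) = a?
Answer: 0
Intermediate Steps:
C(c) = c + c²
o(j, t) = 0 (o(j, t) = -0/j = -⅐*0 = 0)
(o(1/C(-4), 0) + (6*z(5, 1))*0)² = (0 + (6*1)*0)² = (0 + 6*0)² = (0 + 0)² = 0² = 0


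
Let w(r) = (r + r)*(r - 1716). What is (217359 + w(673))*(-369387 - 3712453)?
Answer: 4843180714960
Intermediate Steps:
w(r) = 2*r*(-1716 + r) (w(r) = (2*r)*(-1716 + r) = 2*r*(-1716 + r))
(217359 + w(673))*(-369387 - 3712453) = (217359 + 2*673*(-1716 + 673))*(-369387 - 3712453) = (217359 + 2*673*(-1043))*(-4081840) = (217359 - 1403878)*(-4081840) = -1186519*(-4081840) = 4843180714960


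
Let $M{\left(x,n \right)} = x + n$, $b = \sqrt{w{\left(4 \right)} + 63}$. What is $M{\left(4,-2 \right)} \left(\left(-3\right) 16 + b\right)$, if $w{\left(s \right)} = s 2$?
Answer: $-96 + 2 \sqrt{71} \approx -79.148$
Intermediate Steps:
$w{\left(s \right)} = 2 s$
$b = \sqrt{71}$ ($b = \sqrt{2 \cdot 4 + 63} = \sqrt{8 + 63} = \sqrt{71} \approx 8.4261$)
$M{\left(x,n \right)} = n + x$
$M{\left(4,-2 \right)} \left(\left(-3\right) 16 + b\right) = \left(-2 + 4\right) \left(\left(-3\right) 16 + \sqrt{71}\right) = 2 \left(-48 + \sqrt{71}\right) = -96 + 2 \sqrt{71}$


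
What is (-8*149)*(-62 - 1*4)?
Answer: 78672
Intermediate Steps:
(-8*149)*(-62 - 1*4) = -1192*(-62 - 4) = -1192*(-66) = 78672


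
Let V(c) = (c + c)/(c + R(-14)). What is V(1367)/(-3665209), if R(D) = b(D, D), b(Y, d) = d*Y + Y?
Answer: -2734/5677408741 ≈ -4.8156e-7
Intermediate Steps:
b(Y, d) = Y + Y*d (b(Y, d) = Y*d + Y = Y + Y*d)
R(D) = D*(1 + D)
V(c) = 2*c/(182 + c) (V(c) = (c + c)/(c - 14*(1 - 14)) = (2*c)/(c - 14*(-13)) = (2*c)/(c + 182) = (2*c)/(182 + c) = 2*c/(182 + c))
V(1367)/(-3665209) = (2*1367/(182 + 1367))/(-3665209) = (2*1367/1549)*(-1/3665209) = (2*1367*(1/1549))*(-1/3665209) = (2734/1549)*(-1/3665209) = -2734/5677408741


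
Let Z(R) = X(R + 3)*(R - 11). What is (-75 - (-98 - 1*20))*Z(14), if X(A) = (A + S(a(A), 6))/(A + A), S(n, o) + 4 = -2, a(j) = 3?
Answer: 1419/34 ≈ 41.735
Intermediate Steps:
S(n, o) = -6 (S(n, o) = -4 - 2 = -6)
X(A) = (-6 + A)/(2*A) (X(A) = (A - 6)/(A + A) = (-6 + A)/((2*A)) = (-6 + A)*(1/(2*A)) = (-6 + A)/(2*A))
Z(R) = (-11 + R)*(-3 + R)/(2*(3 + R)) (Z(R) = ((-6 + (R + 3))/(2*(R + 3)))*(R - 11) = ((-6 + (3 + R))/(2*(3 + R)))*(-11 + R) = ((-3 + R)/(2*(3 + R)))*(-11 + R) = (-11 + R)*(-3 + R)/(2*(3 + R)))
(-75 - (-98 - 1*20))*Z(14) = (-75 - (-98 - 1*20))*((-11 + 14)*(-3 + 14)/(2*(3 + 14))) = (-75 - (-98 - 20))*((½)*3*11/17) = (-75 - 1*(-118))*((½)*(1/17)*3*11) = (-75 + 118)*(33/34) = 43*(33/34) = 1419/34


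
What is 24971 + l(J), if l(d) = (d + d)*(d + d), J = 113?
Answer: 76047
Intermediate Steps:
l(d) = 4*d² (l(d) = (2*d)*(2*d) = 4*d²)
24971 + l(J) = 24971 + 4*113² = 24971 + 4*12769 = 24971 + 51076 = 76047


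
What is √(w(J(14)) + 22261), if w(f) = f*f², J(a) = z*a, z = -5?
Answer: I*√320739 ≈ 566.34*I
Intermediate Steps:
J(a) = -5*a
w(f) = f³
√(w(J(14)) + 22261) = √((-5*14)³ + 22261) = √((-70)³ + 22261) = √(-343000 + 22261) = √(-320739) = I*√320739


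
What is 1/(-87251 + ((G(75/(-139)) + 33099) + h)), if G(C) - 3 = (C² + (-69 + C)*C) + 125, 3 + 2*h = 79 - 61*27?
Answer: -38642/2116487549 ≈ -1.8258e-5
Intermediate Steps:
h = -1571/2 (h = -3/2 + (79 - 61*27)/2 = -3/2 + (79 - 1647)/2 = -3/2 + (½)*(-1568) = -3/2 - 784 = -1571/2 ≈ -785.50)
G(C) = 128 + C² + C*(-69 + C) (G(C) = 3 + ((C² + (-69 + C)*C) + 125) = 3 + ((C² + C*(-69 + C)) + 125) = 3 + (125 + C² + C*(-69 + C)) = 128 + C² + C*(-69 + C))
1/(-87251 + ((G(75/(-139)) + 33099) + h)) = 1/(-87251 + (((128 - 5175/(-139) + 2*(75/(-139))²) + 33099) - 1571/2)) = 1/(-87251 + (((128 - 5175*(-1)/139 + 2*(75*(-1/139))²) + 33099) - 1571/2)) = 1/(-87251 + (((128 - 69*(-75/139) + 2*(-75/139)²) + 33099) - 1571/2)) = 1/(-87251 + (((128 + 5175/139 + 2*(5625/19321)) + 33099) - 1571/2)) = 1/(-87251 + (((128 + 5175/139 + 11250/19321) + 33099) - 1571/2)) = 1/(-87251 + ((3203663/19321 + 33099) - 1571/2)) = 1/(-87251 + (642709442/19321 - 1571/2)) = 1/(-87251 + 1255065593/38642) = 1/(-2116487549/38642) = -38642/2116487549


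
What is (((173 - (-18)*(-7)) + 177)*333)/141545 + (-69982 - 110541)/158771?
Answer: -13709081603/22473241195 ≈ -0.61002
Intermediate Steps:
(((173 - (-18)*(-7)) + 177)*333)/141545 + (-69982 - 110541)/158771 = (((173 - 1*126) + 177)*333)*(1/141545) - 180523*1/158771 = (((173 - 126) + 177)*333)*(1/141545) - 180523/158771 = ((47 + 177)*333)*(1/141545) - 180523/158771 = (224*333)*(1/141545) - 180523/158771 = 74592*(1/141545) - 180523/158771 = 74592/141545 - 180523/158771 = -13709081603/22473241195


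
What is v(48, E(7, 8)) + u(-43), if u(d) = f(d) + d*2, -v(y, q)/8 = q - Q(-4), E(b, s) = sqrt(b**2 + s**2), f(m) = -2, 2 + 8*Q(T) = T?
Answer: -94 - 8*sqrt(113) ≈ -179.04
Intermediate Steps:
Q(T) = -1/4 + T/8
v(y, q) = -6 - 8*q (v(y, q) = -8*(q - (-1/4 + (1/8)*(-4))) = -8*(q - (-1/4 - 1/2)) = -8*(q - 1*(-3/4)) = -8*(q + 3/4) = -8*(3/4 + q) = -6 - 8*q)
u(d) = -2 + 2*d (u(d) = -2 + d*2 = -2 + 2*d)
v(48, E(7, 8)) + u(-43) = (-6 - 8*sqrt(7**2 + 8**2)) + (-2 + 2*(-43)) = (-6 - 8*sqrt(49 + 64)) + (-2 - 86) = (-6 - 8*sqrt(113)) - 88 = -94 - 8*sqrt(113)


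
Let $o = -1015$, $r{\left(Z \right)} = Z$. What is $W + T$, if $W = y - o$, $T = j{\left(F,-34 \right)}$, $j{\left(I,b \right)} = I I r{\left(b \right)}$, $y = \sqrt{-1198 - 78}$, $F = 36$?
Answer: $-43049 + 2 i \sqrt{319} \approx -43049.0 + 35.721 i$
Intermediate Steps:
$y = 2 i \sqrt{319}$ ($y = \sqrt{-1276} = 2 i \sqrt{319} \approx 35.721 i$)
$j{\left(I,b \right)} = b I^{2}$ ($j{\left(I,b \right)} = I I b = I^{2} b = b I^{2}$)
$T = -44064$ ($T = - 34 \cdot 36^{2} = \left(-34\right) 1296 = -44064$)
$W = 1015 + 2 i \sqrt{319}$ ($W = 2 i \sqrt{319} - -1015 = 2 i \sqrt{319} + 1015 = 1015 + 2 i \sqrt{319} \approx 1015.0 + 35.721 i$)
$W + T = \left(1015 + 2 i \sqrt{319}\right) - 44064 = -43049 + 2 i \sqrt{319}$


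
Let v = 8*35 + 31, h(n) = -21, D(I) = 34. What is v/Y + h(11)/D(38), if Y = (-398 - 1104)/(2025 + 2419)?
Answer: -23511199/25534 ≈ -920.78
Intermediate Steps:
Y = -751/2222 (Y = -1502/4444 = -1502*1/4444 = -751/2222 ≈ -0.33798)
v = 311 (v = 280 + 31 = 311)
v/Y + h(11)/D(38) = 311/(-751/2222) - 21/34 = 311*(-2222/751) - 21*1/34 = -691042/751 - 21/34 = -23511199/25534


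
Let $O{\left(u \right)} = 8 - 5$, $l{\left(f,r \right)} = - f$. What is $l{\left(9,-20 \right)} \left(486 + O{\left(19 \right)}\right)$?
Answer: $-4401$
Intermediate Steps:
$O{\left(u \right)} = 3$
$l{\left(9,-20 \right)} \left(486 + O{\left(19 \right)}\right) = \left(-1\right) 9 \left(486 + 3\right) = \left(-9\right) 489 = -4401$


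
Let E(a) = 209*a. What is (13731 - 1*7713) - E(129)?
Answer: -20943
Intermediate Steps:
(13731 - 1*7713) - E(129) = (13731 - 1*7713) - 209*129 = (13731 - 7713) - 1*26961 = 6018 - 26961 = -20943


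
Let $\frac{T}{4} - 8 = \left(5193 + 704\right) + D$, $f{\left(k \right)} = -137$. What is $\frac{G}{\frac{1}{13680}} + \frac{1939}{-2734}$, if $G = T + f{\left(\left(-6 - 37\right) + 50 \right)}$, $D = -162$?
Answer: $\frac{854054573261}{2734} \approx 3.1238 \cdot 10^{8}$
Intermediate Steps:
$T = 22972$ ($T = 32 + 4 \left(\left(5193 + 704\right) - 162\right) = 32 + 4 \left(5897 - 162\right) = 32 + 4 \cdot 5735 = 32 + 22940 = 22972$)
$G = 22835$ ($G = 22972 - 137 = 22835$)
$\frac{G}{\frac{1}{13680}} + \frac{1939}{-2734} = \frac{22835}{\frac{1}{13680}} + \frac{1939}{-2734} = 22835 \frac{1}{\frac{1}{13680}} + 1939 \left(- \frac{1}{2734}\right) = 22835 \cdot 13680 - \frac{1939}{2734} = 312382800 - \frac{1939}{2734} = \frac{854054573261}{2734}$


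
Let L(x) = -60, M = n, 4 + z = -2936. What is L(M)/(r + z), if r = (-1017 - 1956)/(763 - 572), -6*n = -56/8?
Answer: 3820/188171 ≈ 0.020301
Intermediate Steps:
n = 7/6 (n = -(-28)/(3*8) = -⅙*(-7) = 7/6 ≈ 1.1667)
z = -2940 (z = -4 - 2936 = -2940)
M = 7/6 ≈ 1.1667
r = -2973/191 ≈ -15.565
L(M)/(r + z) = -60/(-2973/191 - 2940) = -60/(-564513/191) = -60*(-191/564513) = 3820/188171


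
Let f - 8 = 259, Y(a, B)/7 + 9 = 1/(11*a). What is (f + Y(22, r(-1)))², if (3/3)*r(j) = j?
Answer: 2437890625/58564 ≈ 41628.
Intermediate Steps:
r(j) = j
Y(a, B) = -63 + 7/(11*a) (Y(a, B) = -63 + 7/((11*a)) = -63 + 7*(1/(11*a)) = -63 + 7/(11*a))
f = 267 (f = 8 + 259 = 267)
(f + Y(22, r(-1)))² = (267 + (-63 + (7/11)/22))² = (267 + (-63 + (7/11)*(1/22)))² = (267 + (-63 + 7/242))² = (267 - 15239/242)² = (49375/242)² = 2437890625/58564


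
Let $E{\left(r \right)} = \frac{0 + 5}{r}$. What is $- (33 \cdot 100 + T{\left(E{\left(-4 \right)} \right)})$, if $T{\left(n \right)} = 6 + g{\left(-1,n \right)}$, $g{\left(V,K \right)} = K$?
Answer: $- \frac{13219}{4} \approx -3304.8$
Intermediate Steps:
$E{\left(r \right)} = \frac{5}{r}$
$T{\left(n \right)} = 6 + n$
$- (33 \cdot 100 + T{\left(E{\left(-4 \right)} \right)}) = - (33 \cdot 100 + \left(6 + \frac{5}{-4}\right)) = - (3300 + \left(6 + 5 \left(- \frac{1}{4}\right)\right)) = - (3300 + \left(6 - \frac{5}{4}\right)) = - (3300 + \frac{19}{4}) = \left(-1\right) \frac{13219}{4} = - \frac{13219}{4}$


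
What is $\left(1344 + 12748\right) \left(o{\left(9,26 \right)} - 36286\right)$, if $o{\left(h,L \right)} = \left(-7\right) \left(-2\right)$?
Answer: $-511145024$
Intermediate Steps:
$o{\left(h,L \right)} = 14$
$\left(1344 + 12748\right) \left(o{\left(9,26 \right)} - 36286\right) = \left(1344 + 12748\right) \left(14 - 36286\right) = 14092 \left(-36272\right) = -511145024$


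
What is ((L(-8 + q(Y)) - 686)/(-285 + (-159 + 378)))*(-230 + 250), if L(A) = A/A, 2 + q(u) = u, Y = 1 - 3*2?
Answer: 6850/33 ≈ 207.58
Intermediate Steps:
Y = -5 (Y = 1 - 6 = -5)
q(u) = -2 + u
L(A) = 1
((L(-8 + q(Y)) - 686)/(-285 + (-159 + 378)))*(-230 + 250) = ((1 - 686)/(-285 + (-159 + 378)))*(-230 + 250) = -685/(-285 + 219)*20 = -685/(-66)*20 = -685*(-1/66)*20 = (685/66)*20 = 6850/33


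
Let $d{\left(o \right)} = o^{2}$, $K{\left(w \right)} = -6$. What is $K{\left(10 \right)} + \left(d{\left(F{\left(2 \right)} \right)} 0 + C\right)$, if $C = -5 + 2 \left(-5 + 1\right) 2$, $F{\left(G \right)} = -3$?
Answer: $-27$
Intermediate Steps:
$C = -21$ ($C = -5 + 2 \left(\left(-4\right) 2\right) = -5 + 2 \left(-8\right) = -5 - 16 = -21$)
$K{\left(10 \right)} + \left(d{\left(F{\left(2 \right)} \right)} 0 + C\right) = -6 - \left(21 - \left(-3\right)^{2} \cdot 0\right) = -6 + \left(9 \cdot 0 - 21\right) = -6 + \left(0 - 21\right) = -6 - 21 = -27$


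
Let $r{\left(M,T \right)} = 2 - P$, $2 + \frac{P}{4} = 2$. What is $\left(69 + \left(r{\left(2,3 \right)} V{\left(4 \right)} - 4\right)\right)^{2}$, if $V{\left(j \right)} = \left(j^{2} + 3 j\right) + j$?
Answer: $16641$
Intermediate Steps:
$P = 0$ ($P = -8 + 4 \cdot 2 = -8 + 8 = 0$)
$V{\left(j \right)} = j^{2} + 4 j$
$r{\left(M,T \right)} = 2$ ($r{\left(M,T \right)} = 2 - 0 = 2 + 0 = 2$)
$\left(69 + \left(r{\left(2,3 \right)} V{\left(4 \right)} - 4\right)\right)^{2} = \left(69 - \left(4 - 2 \cdot 4 \left(4 + 4\right)\right)\right)^{2} = \left(69 - \left(4 - 2 \cdot 4 \cdot 8\right)\right)^{2} = \left(69 + \left(2 \cdot 32 - 4\right)\right)^{2} = \left(69 + \left(64 - 4\right)\right)^{2} = \left(69 + 60\right)^{2} = 129^{2} = 16641$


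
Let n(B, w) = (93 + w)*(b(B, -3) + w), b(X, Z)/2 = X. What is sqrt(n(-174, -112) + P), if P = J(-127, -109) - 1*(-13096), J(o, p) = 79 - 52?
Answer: sqrt(21863) ≈ 147.86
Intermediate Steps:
b(X, Z) = 2*X
J(o, p) = 27
P = 13123 (P = 27 - 1*(-13096) = 27 + 13096 = 13123)
n(B, w) = (93 + w)*(w + 2*B) (n(B, w) = (93 + w)*(2*B + w) = (93 + w)*(w + 2*B))
sqrt(n(-174, -112) + P) = sqrt(((-112)**2 + 93*(-112) + 186*(-174) + 2*(-174)*(-112)) + 13123) = sqrt((12544 - 10416 - 32364 + 38976) + 13123) = sqrt(8740 + 13123) = sqrt(21863)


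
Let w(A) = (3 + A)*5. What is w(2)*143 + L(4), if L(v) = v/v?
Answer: 3576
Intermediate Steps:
w(A) = 15 + 5*A
L(v) = 1
w(2)*143 + L(4) = (15 + 5*2)*143 + 1 = (15 + 10)*143 + 1 = 25*143 + 1 = 3575 + 1 = 3576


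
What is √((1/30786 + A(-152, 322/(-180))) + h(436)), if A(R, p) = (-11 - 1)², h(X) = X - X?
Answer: √136480033410/30786 ≈ 12.000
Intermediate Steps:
h(X) = 0
A(R, p) = 144 (A(R, p) = (-12)² = 144)
√((1/30786 + A(-152, 322/(-180))) + h(436)) = √((1/30786 + 144) + 0) = √(4433185/30786 + 0) = √(4433185/30786) = √136480033410/30786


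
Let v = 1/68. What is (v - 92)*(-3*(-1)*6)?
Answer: -56295/34 ≈ -1655.7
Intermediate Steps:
v = 1/68 ≈ 0.014706
(v - 92)*(-3*(-1)*6) = (1/68 - 92)*(-3*(-1)*6) = -18765*6/68 = -6255/68*18 = -56295/34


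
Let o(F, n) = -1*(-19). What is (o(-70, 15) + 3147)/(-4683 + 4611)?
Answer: -1583/36 ≈ -43.972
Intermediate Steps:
o(F, n) = 19
(o(-70, 15) + 3147)/(-4683 + 4611) = (19 + 3147)/(-4683 + 4611) = 3166/(-72) = 3166*(-1/72) = -1583/36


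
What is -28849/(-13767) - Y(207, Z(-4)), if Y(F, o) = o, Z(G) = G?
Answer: 83917/13767 ≈ 6.0955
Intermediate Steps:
-28849/(-13767) - Y(207, Z(-4)) = -28849/(-13767) - 1*(-4) = -28849*(-1/13767) + 4 = 28849/13767 + 4 = 83917/13767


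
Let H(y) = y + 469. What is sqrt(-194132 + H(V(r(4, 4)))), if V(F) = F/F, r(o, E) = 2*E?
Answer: 3*I*sqrt(21518) ≈ 440.07*I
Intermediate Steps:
V(F) = 1
H(y) = 469 + y
sqrt(-194132 + H(V(r(4, 4)))) = sqrt(-194132 + (469 + 1)) = sqrt(-194132 + 470) = sqrt(-193662) = 3*I*sqrt(21518)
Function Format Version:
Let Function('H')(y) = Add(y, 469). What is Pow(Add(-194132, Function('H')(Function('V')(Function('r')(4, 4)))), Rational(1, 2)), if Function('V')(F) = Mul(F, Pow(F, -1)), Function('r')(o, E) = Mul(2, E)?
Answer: Mul(3, I, Pow(21518, Rational(1, 2))) ≈ Mul(440.07, I)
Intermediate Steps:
Function('V')(F) = 1
Function('H')(y) = Add(469, y)
Pow(Add(-194132, Function('H')(Function('V')(Function('r')(4, 4)))), Rational(1, 2)) = Pow(Add(-194132, Add(469, 1)), Rational(1, 2)) = Pow(Add(-194132, 470), Rational(1, 2)) = Pow(-193662, Rational(1, 2)) = Mul(3, I, Pow(21518, Rational(1, 2)))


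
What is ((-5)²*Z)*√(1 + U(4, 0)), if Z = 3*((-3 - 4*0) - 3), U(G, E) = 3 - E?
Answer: -900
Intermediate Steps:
Z = -18 (Z = 3*((-3 + 0) - 3) = 3*(-3 - 3) = 3*(-6) = -18)
((-5)²*Z)*√(1 + U(4, 0)) = ((-5)²*(-18))*√(1 + (3 - 1*0)) = (25*(-18))*√(1 + (3 + 0)) = -450*√(1 + 3) = -450*√4 = -450*2 = -900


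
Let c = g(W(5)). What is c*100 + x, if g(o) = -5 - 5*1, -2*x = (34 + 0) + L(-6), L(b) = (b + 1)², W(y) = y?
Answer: -2059/2 ≈ -1029.5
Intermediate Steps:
L(b) = (1 + b)²
x = -59/2 (x = -((34 + 0) + (1 - 6)²)/2 = -(34 + (-5)²)/2 = -(34 + 25)/2 = -½*59 = -59/2 ≈ -29.500)
g(o) = -10 (g(o) = -5 - 5 = -10)
c = -10
c*100 + x = -10*100 - 59/2 = -1000 - 59/2 = -2059/2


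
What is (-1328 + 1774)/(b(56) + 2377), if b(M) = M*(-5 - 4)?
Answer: 446/1873 ≈ 0.23812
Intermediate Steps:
b(M) = -9*M (b(M) = M*(-9) = -9*M)
(-1328 + 1774)/(b(56) + 2377) = (-1328 + 1774)/(-9*56 + 2377) = 446/(-504 + 2377) = 446/1873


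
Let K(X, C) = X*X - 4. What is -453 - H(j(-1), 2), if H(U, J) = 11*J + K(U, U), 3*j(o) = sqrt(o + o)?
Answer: -4237/9 ≈ -470.78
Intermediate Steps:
K(X, C) = -4 + X**2 (K(X, C) = X**2 - 4 = -4 + X**2)
j(o) = sqrt(2)*sqrt(o)/3 (j(o) = sqrt(o + o)/3 = sqrt(2*o)/3 = (sqrt(2)*sqrt(o))/3 = sqrt(2)*sqrt(o)/3)
H(U, J) = -4 + U**2 + 11*J (H(U, J) = 11*J + (-4 + U**2) = -4 + U**2 + 11*J)
-453 - H(j(-1), 2) = -453 - (-4 + (sqrt(2)*sqrt(-1)/3)**2 + 11*2) = -453 - (-4 + (sqrt(2)*I/3)**2 + 22) = -453 - (-4 + (I*sqrt(2)/3)**2 + 22) = -453 - (-4 - 2/9 + 22) = -453 - 1*160/9 = -453 - 160/9 = -4237/9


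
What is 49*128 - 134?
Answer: 6138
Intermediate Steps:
49*128 - 134 = 6272 - 134 = 6138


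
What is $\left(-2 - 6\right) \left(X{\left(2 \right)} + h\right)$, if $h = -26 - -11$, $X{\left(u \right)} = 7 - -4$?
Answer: $32$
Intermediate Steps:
$X{\left(u \right)} = 11$ ($X{\left(u \right)} = 7 + 4 = 11$)
$h = -15$ ($h = -26 + 11 = -15$)
$\left(-2 - 6\right) \left(X{\left(2 \right)} + h\right) = \left(-2 - 6\right) \left(11 - 15\right) = \left(-2 - 6\right) \left(-4\right) = \left(-8\right) \left(-4\right) = 32$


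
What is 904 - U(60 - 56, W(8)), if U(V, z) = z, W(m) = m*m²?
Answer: 392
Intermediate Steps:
W(m) = m³
904 - U(60 - 56, W(8)) = 904 - 1*8³ = 904 - 1*512 = 904 - 512 = 392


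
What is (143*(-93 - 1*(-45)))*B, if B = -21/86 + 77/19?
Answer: -21357336/817 ≈ -26141.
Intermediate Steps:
B = 6223/1634 (B = -21*1/86 + 77*(1/19) = -21/86 + 77/19 = 6223/1634 ≈ 3.8084)
(143*(-93 - 1*(-45)))*B = (143*(-93 - 1*(-45)))*(6223/1634) = (143*(-93 + 45))*(6223/1634) = (143*(-48))*(6223/1634) = -6864*6223/1634 = -21357336/817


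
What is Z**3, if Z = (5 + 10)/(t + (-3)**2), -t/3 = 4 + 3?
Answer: -125/64 ≈ -1.9531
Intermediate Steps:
t = -21 (t = -3*(4 + 3) = -3*7 = -21)
Z = -5/4 (Z = (5 + 10)/(-21 + (-3)**2) = 15/(-21 + 9) = 15/(-12) = 15*(-1/12) = -5/4 ≈ -1.2500)
Z**3 = (-5/4)**3 = -125/64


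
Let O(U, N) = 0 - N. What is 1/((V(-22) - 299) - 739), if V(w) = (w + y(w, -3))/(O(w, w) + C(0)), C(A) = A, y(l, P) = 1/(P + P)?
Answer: -132/137149 ≈ -0.00096246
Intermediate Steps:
y(l, P) = 1/(2*P)
O(U, N) = -N
V(w) = -(-⅙ + w)/w (V(w) = (w + (½)/(-3))/(-w + 0) = (w + (½)*(-⅓))/((-w)) = (w - ⅙)*(-1/w) = (-⅙ + w)*(-1/w) = -(-⅙ + w)/w)
1/((V(-22) - 299) - 739) = 1/(((⅙ - 1*(-22))/(-22) - 299) - 739) = 1/((-(⅙ + 22)/22 - 299) - 739) = 1/((-1/22*133/6 - 299) - 739) = 1/((-133/132 - 299) - 739) = 1/(-39601/132 - 739) = 1/(-137149/132) = -132/137149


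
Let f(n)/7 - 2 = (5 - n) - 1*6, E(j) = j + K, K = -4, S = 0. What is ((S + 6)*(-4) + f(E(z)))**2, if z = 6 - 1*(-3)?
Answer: 2704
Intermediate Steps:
z = 9 (z = 6 + 3 = 9)
E(j) = -4 + j (E(j) = j - 4 = -4 + j)
f(n) = 7 - 7*n (f(n) = 14 + 7*((5 - n) - 1*6) = 14 + 7*((5 - n) - 6) = 14 + 7*(-1 - n) = 14 + (-7 - 7*n) = 7 - 7*n)
((S + 6)*(-4) + f(E(z)))**2 = ((0 + 6)*(-4) + (7 - 7*(-4 + 9)))**2 = (6*(-4) + (7 - 7*5))**2 = (-24 + (7 - 35))**2 = (-24 - 28)**2 = (-52)**2 = 2704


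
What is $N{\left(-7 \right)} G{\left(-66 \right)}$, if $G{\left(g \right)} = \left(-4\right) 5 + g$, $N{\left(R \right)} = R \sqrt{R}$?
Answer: $602 i \sqrt{7} \approx 1592.7 i$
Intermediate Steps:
$N{\left(R \right)} = R^{\frac{3}{2}}$
$G{\left(g \right)} = -20 + g$
$N{\left(-7 \right)} G{\left(-66 \right)} = \left(-7\right)^{\frac{3}{2}} \left(-20 - 66\right) = - 7 i \sqrt{7} \left(-86\right) = 602 i \sqrt{7}$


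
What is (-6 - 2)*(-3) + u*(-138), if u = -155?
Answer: 21414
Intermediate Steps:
(-6 - 2)*(-3) + u*(-138) = (-6 - 2)*(-3) - 155*(-138) = -8*(-3) + 21390 = 24 + 21390 = 21414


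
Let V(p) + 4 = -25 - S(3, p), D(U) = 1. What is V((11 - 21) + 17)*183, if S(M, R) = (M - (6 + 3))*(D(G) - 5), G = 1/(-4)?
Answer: -9699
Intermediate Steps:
G = -1/4 ≈ -0.25000
S(M, R) = 36 - 4*M (S(M, R) = (M - (6 + 3))*(1 - 5) = (M - 1*9)*(-4) = (M - 9)*(-4) = (-9 + M)*(-4) = 36 - 4*M)
V(p) = -53 (V(p) = -4 + (-25 - (36 - 4*3)) = -4 + (-25 - (36 - 12)) = -4 + (-25 - 1*24) = -4 + (-25 - 24) = -4 - 49 = -53)
V((11 - 21) + 17)*183 = -53*183 = -9699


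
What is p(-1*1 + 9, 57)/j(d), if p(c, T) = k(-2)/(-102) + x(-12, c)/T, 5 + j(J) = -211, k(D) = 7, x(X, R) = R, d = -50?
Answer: -139/418608 ≈ -0.00033205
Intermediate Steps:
j(J) = -216 (j(J) = -5 - 211 = -216)
p(c, T) = -7/102 + c/T (p(c, T) = 7/(-102) + c/T = 7*(-1/102) + c/T = -7/102 + c/T)
p(-1*1 + 9, 57)/j(d) = (-7/102 + (-1*1 + 9)/57)/(-216) = (-7/102 + (-1 + 9)*(1/57))*(-1/216) = (-7/102 + 8*(1/57))*(-1/216) = (-7/102 + 8/57)*(-1/216) = (139/1938)*(-1/216) = -139/418608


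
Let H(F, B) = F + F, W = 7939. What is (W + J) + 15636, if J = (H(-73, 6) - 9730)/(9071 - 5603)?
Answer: 6812352/289 ≈ 23572.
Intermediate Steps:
H(F, B) = 2*F
J = -823/289 (J = (2*(-73) - 9730)/(9071 - 5603) = (-146 - 9730)/3468 = -9876*1/3468 = -823/289 ≈ -2.8478)
(W + J) + 15636 = (7939 - 823/289) + 15636 = 2293548/289 + 15636 = 6812352/289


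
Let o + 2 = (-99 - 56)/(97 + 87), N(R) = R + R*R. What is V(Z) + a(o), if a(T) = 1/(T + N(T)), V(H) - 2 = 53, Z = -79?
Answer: 4492431/81065 ≈ 55.418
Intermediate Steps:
N(R) = R + R²
V(H) = 55 (V(H) = 2 + 53 = 55)
o = -523/184 (o = -2 + (-99 - 56)/(97 + 87) = -2 - 155/184 = -523/184 ≈ -2.8424)
a(T) = 1/(T + T*(1 + T))
V(Z) + a(o) = 55 + 1/((-523/184)*(2 - 523/184)) = 55 - 184/(523*(-155/184)) = 55 - 184/523*(-184/155) = 55 + 33856/81065 = 4492431/81065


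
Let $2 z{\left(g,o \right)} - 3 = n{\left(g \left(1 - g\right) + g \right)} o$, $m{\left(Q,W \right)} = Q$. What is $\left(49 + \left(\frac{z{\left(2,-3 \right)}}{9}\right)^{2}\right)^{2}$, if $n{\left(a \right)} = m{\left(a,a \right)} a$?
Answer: $\frac{3115225}{1296} \approx 2403.7$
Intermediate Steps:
$n{\left(a \right)} = a^{2}$ ($n{\left(a \right)} = a a = a^{2}$)
$z{\left(g,o \right)} = \frac{3}{2} + \frac{o \left(g + g \left(1 - g\right)\right)^{2}}{2}$ ($z{\left(g,o \right)} = \frac{3}{2} + \frac{\left(g \left(1 - g\right) + g\right)^{2} o}{2} = \frac{3}{2} + \frac{\left(g + g \left(1 - g\right)\right)^{2} o}{2} = \frac{3}{2} + \frac{o \left(g + g \left(1 - g\right)\right)^{2}}{2}$)
$\left(49 + \left(\frac{z{\left(2,-3 \right)}}{9}\right)^{2}\right)^{2} = \left(49 + \left(\frac{\frac{3}{2} + \frac{1}{2} \left(-3\right) 2^{2} \left(-2 + 2\right)^{2}}{9}\right)^{2}\right)^{2} = \left(49 + \left(\left(\frac{3}{2} + \frac{1}{2} \left(-3\right) 4 \cdot 0^{2}\right) \frac{1}{9}\right)^{2}\right)^{2} = \left(49 + \left(\left(\frac{3}{2} + \frac{1}{2} \left(-3\right) 4 \cdot 0\right) \frac{1}{9}\right)^{2}\right)^{2} = \left(49 + \left(\left(\frac{3}{2} + 0\right) \frac{1}{9}\right)^{2}\right)^{2} = \left(49 + \left(\frac{3}{2} \cdot \frac{1}{9}\right)^{2}\right)^{2} = \left(49 + \left(\frac{1}{6}\right)^{2}\right)^{2} = \left(49 + \frac{1}{36}\right)^{2} = \left(\frac{1765}{36}\right)^{2} = \frac{3115225}{1296}$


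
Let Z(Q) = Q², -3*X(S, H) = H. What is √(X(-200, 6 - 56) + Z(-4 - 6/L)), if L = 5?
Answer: √9834/15 ≈ 6.6111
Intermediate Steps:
X(S, H) = -H/3
√(X(-200, 6 - 56) + Z(-4 - 6/L)) = √(-(6 - 56)/3 + (-4 - 6/5)²) = √(-⅓*(-50) + (-4 - 6*⅕)²) = √(50/3 + (-4 - 6/5)²) = √(50/3 + (-26/5)²) = √(50/3 + 676/25) = √(3278/75) = √9834/15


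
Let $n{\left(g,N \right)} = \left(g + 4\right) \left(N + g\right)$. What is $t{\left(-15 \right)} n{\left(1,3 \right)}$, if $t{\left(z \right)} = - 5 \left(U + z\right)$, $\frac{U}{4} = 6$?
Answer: $-900$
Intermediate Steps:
$U = 24$ ($U = 4 \cdot 6 = 24$)
$t{\left(z \right)} = -120 - 5 z$ ($t{\left(z \right)} = - 5 \left(24 + z\right) = -120 - 5 z$)
$n{\left(g,N \right)} = \left(4 + g\right) \left(N + g\right)$
$t{\left(-15 \right)} n{\left(1,3 \right)} = \left(-120 - -75\right) \left(1^{2} + 4 \cdot 3 + 4 \cdot 1 + 3 \cdot 1\right) = \left(-120 + 75\right) \left(1 + 12 + 4 + 3\right) = \left(-45\right) 20 = -900$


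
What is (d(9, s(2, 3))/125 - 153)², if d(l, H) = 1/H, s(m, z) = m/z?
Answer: 1462833009/62500 ≈ 23405.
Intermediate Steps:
(d(9, s(2, 3))/125 - 153)² = (1/((2/3)*125) - 153)² = ((1/125)/(2*(⅓)) - 153)² = ((1/125)/(⅔) - 153)² = ((3/2)*(1/125) - 153)² = (3/250 - 153)² = (-38247/250)² = 1462833009/62500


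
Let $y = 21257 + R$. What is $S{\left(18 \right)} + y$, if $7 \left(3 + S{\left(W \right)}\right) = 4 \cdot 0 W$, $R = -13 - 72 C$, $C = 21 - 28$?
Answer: $21745$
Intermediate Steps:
$C = -7$ ($C = 21 - 28 = -7$)
$R = 491$ ($R = -13 - -504 = -13 + 504 = 491$)
$S{\left(W \right)} = -3$ ($S{\left(W \right)} = -3 + \frac{4 \cdot 0 W}{7} = -3 + \frac{0 W}{7} = -3 + \frac{1}{7} \cdot 0 = -3 + 0 = -3$)
$y = 21748$ ($y = 21257 + 491 = 21748$)
$S{\left(18 \right)} + y = -3 + 21748 = 21745$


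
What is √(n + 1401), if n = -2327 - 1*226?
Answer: 24*I*√2 ≈ 33.941*I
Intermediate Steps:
n = -2553 (n = -2327 - 226 = -2553)
√(n + 1401) = √(-2553 + 1401) = √(-1152) = 24*I*√2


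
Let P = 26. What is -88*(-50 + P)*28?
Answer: 59136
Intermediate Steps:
-88*(-50 + P)*28 = -88*(-50 + 26)*28 = -88*(-24)*28 = 2112*28 = 59136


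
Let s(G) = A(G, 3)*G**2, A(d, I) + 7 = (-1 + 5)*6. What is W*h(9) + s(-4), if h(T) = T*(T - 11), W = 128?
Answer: -2032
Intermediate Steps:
A(d, I) = 17 (A(d, I) = -7 + (-1 + 5)*6 = -7 + 4*6 = -7 + 24 = 17)
s(G) = 17*G**2
h(T) = T*(-11 + T)
W*h(9) + s(-4) = 128*(9*(-11 + 9)) + 17*(-4)**2 = 128*(9*(-2)) + 17*16 = 128*(-18) + 272 = -2304 + 272 = -2032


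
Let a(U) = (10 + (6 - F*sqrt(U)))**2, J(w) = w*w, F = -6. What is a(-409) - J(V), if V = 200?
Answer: -54468 + 192*I*sqrt(409) ≈ -54468.0 + 3883.0*I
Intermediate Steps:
J(w) = w**2
a(U) = (16 + 6*sqrt(U))**2 (a(U) = (10 + (6 - (-6)*sqrt(U)))**2 = (10 + (6 + 6*sqrt(U)))**2 = (16 + 6*sqrt(U))**2)
a(-409) - J(V) = 4*(8 + 3*sqrt(-409))**2 - 1*200**2 = 4*(8 + 3*(I*sqrt(409)))**2 - 1*40000 = 4*(8 + 3*I*sqrt(409))**2 - 40000 = -40000 + 4*(8 + 3*I*sqrt(409))**2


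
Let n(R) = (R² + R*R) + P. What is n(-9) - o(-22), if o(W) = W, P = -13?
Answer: 171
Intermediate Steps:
n(R) = -13 + 2*R² (n(R) = (R² + R*R) - 13 = (R² + R²) - 13 = 2*R² - 13 = -13 + 2*R²)
n(-9) - o(-22) = (-13 + 2*(-9)²) - 1*(-22) = (-13 + 2*81) + 22 = (-13 + 162) + 22 = 149 + 22 = 171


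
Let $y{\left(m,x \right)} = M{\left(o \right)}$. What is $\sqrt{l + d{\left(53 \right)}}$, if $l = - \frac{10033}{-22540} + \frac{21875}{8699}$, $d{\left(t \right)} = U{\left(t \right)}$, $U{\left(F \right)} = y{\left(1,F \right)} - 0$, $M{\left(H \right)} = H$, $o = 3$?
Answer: $\frac{\sqrt{1169015844889595}}{14005390} \approx 2.4413$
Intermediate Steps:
$y{\left(m,x \right)} = 3$
$U{\left(F \right)} = 3$ ($U{\left(F \right)} = 3 - 0 = 3 + 0 = 3$)
$d{\left(t \right)} = 3$
$l = \frac{580339567}{196075460}$ ($l = \left(-10033\right) \left(- \frac{1}{22540}\right) + 21875 \cdot \frac{1}{8699} = \frac{10033}{22540} + \frac{21875}{8699} = \frac{580339567}{196075460} \approx 2.9598$)
$\sqrt{l + d{\left(53 \right)}} = \sqrt{\frac{580339567}{196075460} + 3} = \sqrt{\frac{1168565947}{196075460}} = \frac{\sqrt{1169015844889595}}{14005390}$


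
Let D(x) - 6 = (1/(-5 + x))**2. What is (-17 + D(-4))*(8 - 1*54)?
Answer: 40940/81 ≈ 505.43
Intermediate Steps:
D(x) = 6 + (-5 + x)**(-2) (D(x) = 6 + (1/(-5 + x))**2 = 6 + (-5 + x)**(-2))
(-17 + D(-4))*(8 - 1*54) = (-17 + (6 + (-5 - 4)**(-2)))*(8 - 1*54) = (-17 + (6 + (-9)**(-2)))*(8 - 54) = (-17 + (6 + 1/81))*(-46) = (-17 + 487/81)*(-46) = -890/81*(-46) = 40940/81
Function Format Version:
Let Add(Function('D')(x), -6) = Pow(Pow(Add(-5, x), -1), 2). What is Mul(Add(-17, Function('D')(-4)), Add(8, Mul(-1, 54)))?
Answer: Rational(40940, 81) ≈ 505.43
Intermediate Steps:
Function('D')(x) = Add(6, Pow(Add(-5, x), -2)) (Function('D')(x) = Add(6, Pow(Pow(Add(-5, x), -1), 2)) = Add(6, Pow(Add(-5, x), -2)))
Mul(Add(-17, Function('D')(-4)), Add(8, Mul(-1, 54))) = Mul(Add(-17, Add(6, Pow(Add(-5, -4), -2))), Add(8, Mul(-1, 54))) = Mul(Add(-17, Add(6, Pow(-9, -2))), Add(8, -54)) = Mul(Add(-17, Add(6, Rational(1, 81))), -46) = Mul(Add(-17, Rational(487, 81)), -46) = Mul(Rational(-890, 81), -46) = Rational(40940, 81)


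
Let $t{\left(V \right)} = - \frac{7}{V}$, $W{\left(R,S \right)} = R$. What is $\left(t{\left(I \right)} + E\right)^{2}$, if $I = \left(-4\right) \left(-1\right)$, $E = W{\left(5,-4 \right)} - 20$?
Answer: $\frac{4489}{16} \approx 280.56$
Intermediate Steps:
$E = -15$ ($E = 5 - 20 = -15$)
$I = 4$
$\left(t{\left(I \right)} + E\right)^{2} = \left(- \frac{7}{4} - 15\right)^{2} = \left(- \frac{67}{4}\right)^{2} = \frac{4489}{16}$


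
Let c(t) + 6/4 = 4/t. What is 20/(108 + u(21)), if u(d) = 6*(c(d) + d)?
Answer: 140/1583 ≈ 0.088440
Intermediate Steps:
c(t) = -3/2 + 4/t
u(d) = -9 + 6*d + 24/d (u(d) = 6*((-3/2 + 4/d) + d) = 6*(-3/2 + d + 4/d) = -9 + 6*d + 24/d)
20/(108 + u(21)) = 20/(108 + (-9 + 6*21 + 24/21)) = 20/(108 + (-9 + 126 + 24*(1/21))) = 20/(108 + (-9 + 126 + 8/7)) = 20/(108 + 827/7) = 20/(1583/7) = 20*(7/1583) = 140/1583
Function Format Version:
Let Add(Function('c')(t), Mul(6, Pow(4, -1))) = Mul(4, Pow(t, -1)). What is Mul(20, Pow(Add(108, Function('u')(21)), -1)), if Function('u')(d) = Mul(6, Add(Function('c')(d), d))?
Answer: Rational(140, 1583) ≈ 0.088440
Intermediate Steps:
Function('c')(t) = Add(Rational(-3, 2), Mul(4, Pow(t, -1)))
Function('u')(d) = Add(-9, Mul(6, d), Mul(24, Pow(d, -1))) (Function('u')(d) = Mul(6, Add(Add(Rational(-3, 2), Mul(4, Pow(d, -1))), d)) = Mul(6, Add(Rational(-3, 2), d, Mul(4, Pow(d, -1)))) = Add(-9, Mul(6, d), Mul(24, Pow(d, -1))))
Mul(20, Pow(Add(108, Function('u')(21)), -1)) = Mul(20, Pow(Add(108, Add(-9, Mul(6, 21), Mul(24, Pow(21, -1)))), -1)) = Mul(20, Pow(Add(108, Add(-9, 126, Mul(24, Rational(1, 21)))), -1)) = Mul(20, Pow(Add(108, Add(-9, 126, Rational(8, 7))), -1)) = Mul(20, Pow(Add(108, Rational(827, 7)), -1)) = Mul(20, Pow(Rational(1583, 7), -1)) = Mul(20, Rational(7, 1583)) = Rational(140, 1583)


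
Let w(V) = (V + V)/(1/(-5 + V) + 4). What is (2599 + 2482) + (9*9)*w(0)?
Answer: 5081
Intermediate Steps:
w(V) = 2*V/(4 + 1/(-5 + V)) (w(V) = (2*V)/(4 + 1/(-5 + V)) = 2*V/(4 + 1/(-5 + V)))
(2599 + 2482) + (9*9)*w(0) = (2599 + 2482) + (9*9)*(2*0*(-5 + 0)/(-19 + 4*0)) = 5081 + 81*(2*0*(-5)/(-19 + 0)) = 5081 + 81*(2*0*(-5)/(-19)) = 5081 + 81*(2*0*(-1/19)*(-5)) = 5081 + 81*0 = 5081 + 0 = 5081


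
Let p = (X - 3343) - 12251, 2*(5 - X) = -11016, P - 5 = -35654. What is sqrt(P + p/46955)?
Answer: 2*I*sqrt(19649597818145)/46955 ≈ 188.81*I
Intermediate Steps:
P = -35649 (P = 5 - 35654 = -35649)
X = 5513 (X = 5 - 1/2*(-11016) = 5 + 5508 = 5513)
p = -10081 (p = (5513 - 3343) - 12251 = 2170 - 12251 = -10081)
sqrt(P + p/46955) = sqrt(-35649 - 10081/46955) = sqrt(-1673908876/46955) = 2*I*sqrt(19649597818145)/46955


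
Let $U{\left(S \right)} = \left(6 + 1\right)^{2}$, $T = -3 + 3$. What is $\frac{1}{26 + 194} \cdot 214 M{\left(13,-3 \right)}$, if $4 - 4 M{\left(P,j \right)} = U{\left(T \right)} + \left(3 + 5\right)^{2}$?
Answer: $- \frac{11663}{440} \approx -26.507$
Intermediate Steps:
$T = 0$
$U{\left(S \right)} = 49$ ($U{\left(S \right)} = 7^{2} = 49$)
$M{\left(P,j \right)} = - \frac{109}{4}$ ($M{\left(P,j \right)} = 1 - \frac{49 + \left(3 + 5\right)^{2}}{4} = 1 - \frac{49 + 8^{2}}{4} = 1 - \frac{49 + 64}{4} = 1 - \frac{113}{4} = - \frac{109}{4}$)
$\frac{1}{26 + 194} \cdot 214 M{\left(13,-3 \right)} = \frac{1}{26 + 194} \cdot 214 \left(- \frac{109}{4}\right) = \frac{1}{220} \cdot 214 \left(- \frac{109}{4}\right) = \frac{107}{110} \left(- \frac{109}{4}\right) = - \frac{11663}{440}$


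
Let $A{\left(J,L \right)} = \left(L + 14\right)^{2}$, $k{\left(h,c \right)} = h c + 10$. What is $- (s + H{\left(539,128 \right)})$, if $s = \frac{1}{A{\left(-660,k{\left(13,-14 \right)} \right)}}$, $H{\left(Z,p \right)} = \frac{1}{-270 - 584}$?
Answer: $\frac{12055}{10659628} \approx 0.0011309$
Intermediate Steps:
$H{\left(Z,p \right)} = - \frac{1}{854}$ ($H{\left(Z,p \right)} = \frac{1}{-854} = - \frac{1}{854}$)
$k{\left(h,c \right)} = 10 + c h$ ($k{\left(h,c \right)} = c h + 10 = 10 + c h$)
$A{\left(J,L \right)} = \left(14 + L\right)^{2}$
$s = \frac{1}{24964}$ ($s = \frac{1}{\left(14 + \left(10 - 182\right)\right)^{2}} = \frac{1}{\left(14 - 172\right)^{2}} = \frac{1}{\left(-158\right)^{2}} = \frac{1}{24964} \approx 4.0058 \cdot 10^{-5}$)
$- (s + H{\left(539,128 \right)}) = - (\frac{1}{24964} - \frac{1}{854}) = \left(-1\right) \left(- \frac{12055}{10659628}\right) = \frac{12055}{10659628}$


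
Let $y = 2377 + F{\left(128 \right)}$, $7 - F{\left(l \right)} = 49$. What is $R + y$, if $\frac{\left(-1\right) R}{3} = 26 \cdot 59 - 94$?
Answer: $-1985$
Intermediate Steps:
$F{\left(l \right)} = -42$ ($F{\left(l \right)} = 7 - 49 = -42$)
$y = 2335$ ($y = 2377 - 42 = 2335$)
$R = -4320$ ($R = - 3 \left(26 \cdot 59 - 94\right) = - 3 \left(1534 - 94\right) = \left(-3\right) 1440 = -4320$)
$R + y = -4320 + 2335 = -1985$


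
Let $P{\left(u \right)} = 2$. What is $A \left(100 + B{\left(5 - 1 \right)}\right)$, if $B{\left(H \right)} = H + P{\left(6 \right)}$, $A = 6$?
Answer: $636$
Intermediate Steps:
$B{\left(H \right)} = 2 + H$ ($B{\left(H \right)} = H + 2 = 2 + H$)
$A \left(100 + B{\left(5 - 1 \right)}\right) = 6 \left(100 + \left(2 + \left(5 - 1\right)\right)\right) = 6 \left(100 + \left(2 + 4\right)\right) = 6 \left(100 + 6\right) = 6 \cdot 106 = 636$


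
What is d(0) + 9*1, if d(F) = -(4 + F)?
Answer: 5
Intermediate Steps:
d(F) = -4 - F
d(0) + 9*1 = (-4 - 1*0) + 9*1 = (-4 + 0) + 9 = -4 + 9 = 5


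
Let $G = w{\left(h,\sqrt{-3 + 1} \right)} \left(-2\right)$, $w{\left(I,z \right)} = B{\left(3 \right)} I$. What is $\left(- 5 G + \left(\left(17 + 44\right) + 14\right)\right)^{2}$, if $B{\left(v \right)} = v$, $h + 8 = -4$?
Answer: $81225$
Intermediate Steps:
$h = -12$ ($h = -8 - 4 = -12$)
$w{\left(I,z \right)} = 3 I$
$G = 72$ ($G = 3 \left(-12\right) \left(-2\right) = \left(-36\right) \left(-2\right) = 72$)
$\left(- 5 G + \left(\left(17 + 44\right) + 14\right)\right)^{2} = \left(\left(-5\right) 72 + \left(\left(17 + 44\right) + 14\right)\right)^{2} = \left(-360 + \left(61 + 14\right)\right)^{2} = \left(-360 + 75\right)^{2} = \left(-285\right)^{2} = 81225$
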